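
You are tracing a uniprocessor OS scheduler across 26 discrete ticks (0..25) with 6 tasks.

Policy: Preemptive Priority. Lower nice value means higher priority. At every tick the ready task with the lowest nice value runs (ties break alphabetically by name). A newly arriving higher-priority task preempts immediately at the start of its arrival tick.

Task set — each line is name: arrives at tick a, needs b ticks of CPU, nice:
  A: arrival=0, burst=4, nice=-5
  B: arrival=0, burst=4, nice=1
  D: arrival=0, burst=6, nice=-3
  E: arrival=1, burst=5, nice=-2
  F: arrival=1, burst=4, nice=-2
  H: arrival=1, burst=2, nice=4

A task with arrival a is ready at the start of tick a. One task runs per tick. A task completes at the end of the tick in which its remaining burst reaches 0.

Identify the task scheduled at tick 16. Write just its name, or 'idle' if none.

running at tick 16 = F

t=0: ready={A,B,D} → run A
t=1: ready={A,B,D,E,F,H} → run A
t=2: ready={A,B,D,E,F,H} → run A
t=3: ready={A,B,D,E,F,H} → run A
t=4: ready={B,D,E,F,H} → run D
t=5: ready={B,D,E,F,H} → run D
t=6: ready={B,D,E,F,H} → run D
t=7: ready={B,D,E,F,H} → run D
t=8: ready={B,D,E,F,H} → run D
t=9: ready={B,D,E,F,H} → run D
t=10: ready={B,E,F,H} → run E
t=11: ready={B,E,F,H} → run E
t=12: ready={B,E,F,H} → run E
t=13: ready={B,E,F,H} → run E
t=14: ready={B,E,F,H} → run E
t=15: ready={B,F,H} → run F
t=16: ready={B,F,H} → run F
t=17: ready={B,F,H} → run F
t=18: ready={B,F,H} → run F
t=19: ready={B,H} → run B
t=20: ready={B,H} → run B
t=21: ready={B,H} → run B
t=22: ready={B,H} → run B
t=23: ready={H} → run H
t=24: ready={H} → run H
t=25: (idle)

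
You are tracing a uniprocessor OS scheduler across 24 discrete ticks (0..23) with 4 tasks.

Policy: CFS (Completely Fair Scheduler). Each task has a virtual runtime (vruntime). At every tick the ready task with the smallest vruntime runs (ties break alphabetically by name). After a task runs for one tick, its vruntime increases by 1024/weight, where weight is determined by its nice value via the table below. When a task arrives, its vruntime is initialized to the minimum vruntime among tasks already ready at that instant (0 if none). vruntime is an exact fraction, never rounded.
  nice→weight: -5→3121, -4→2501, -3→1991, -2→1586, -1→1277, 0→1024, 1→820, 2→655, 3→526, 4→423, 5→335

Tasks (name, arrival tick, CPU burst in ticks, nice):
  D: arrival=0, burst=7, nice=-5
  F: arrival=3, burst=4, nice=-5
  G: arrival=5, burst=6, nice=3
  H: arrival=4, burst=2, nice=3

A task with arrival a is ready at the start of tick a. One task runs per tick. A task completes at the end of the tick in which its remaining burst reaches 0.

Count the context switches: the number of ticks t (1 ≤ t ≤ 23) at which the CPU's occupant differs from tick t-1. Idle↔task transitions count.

t=0: vr[D=0] → run D
t=1: vr[D=1024/3121] → run D
t=2: vr[D=2048/3121] → run D
t=3: vr[D=3072/3121 F=3072/3121] → run D
t=4: vr[D=4096/3121 F=3072/3121 H=3072/3121] → run F
t=5: vr[D=4096/3121 F=4096/3121 G=3072/3121 H=3072/3121] → run G
t=6: vr[D=4096/3121 F=4096/3121 G=2405888/820823 H=3072/3121] → run H
t=7: vr[D=4096/3121 F=4096/3121 G=2405888/820823 H=2405888/820823] → run D
t=8: vr[D=5120/3121 F=4096/3121 G=2405888/820823 H=2405888/820823] → run F
t=9: vr[D=5120/3121 F=5120/3121 G=2405888/820823 H=2405888/820823] → run D
t=10: vr[D=6144/3121 F=5120/3121 G=2405888/820823 H=2405888/820823] → run F
t=11: vr[D=6144/3121 F=6144/3121 G=2405888/820823 H=2405888/820823] → run D
t=12: vr[F=6144/3121 G=2405888/820823 H=2405888/820823] → run F
t=13: vr[G=2405888/820823 H=2405888/820823] → run G
t=14: vr[G=4003840/820823 H=2405888/820823] → run H
t=15: vr[G=4003840/820823] → run G
t=16: vr[G=5601792/820823] → run G
t=17: vr[G=7199744/820823] → run G
t=18: vr[G=8797696/820823] → run G
t=19: (idle)
t=20: (idle)
t=21: (idle)
t=22: (idle)
t=23: (idle)

context switches = 13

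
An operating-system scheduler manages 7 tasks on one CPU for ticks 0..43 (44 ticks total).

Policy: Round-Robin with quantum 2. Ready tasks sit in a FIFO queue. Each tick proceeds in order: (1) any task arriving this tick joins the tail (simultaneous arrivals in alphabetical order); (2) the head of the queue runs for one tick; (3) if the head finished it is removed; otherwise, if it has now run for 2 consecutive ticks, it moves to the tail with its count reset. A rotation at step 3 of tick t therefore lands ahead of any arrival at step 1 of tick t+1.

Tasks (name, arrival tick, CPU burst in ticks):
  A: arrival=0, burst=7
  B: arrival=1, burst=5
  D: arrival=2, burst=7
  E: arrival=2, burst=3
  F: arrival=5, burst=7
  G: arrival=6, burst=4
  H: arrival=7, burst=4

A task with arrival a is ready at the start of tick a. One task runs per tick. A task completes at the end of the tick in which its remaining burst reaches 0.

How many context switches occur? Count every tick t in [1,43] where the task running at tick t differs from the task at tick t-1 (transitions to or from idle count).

t=0: queue=[A] q_used=0 → run A
t=1: queue=[A,B] q_used=1 → run A
t=2: queue=[B,A,D,E] q_used=0 → run B
t=3: queue=[B,A,D,E] q_used=1 → run B
t=4: queue=[A,D,E,B] q_used=0 → run A
t=5: queue=[A,D,E,B,F] q_used=1 → run A
t=6: queue=[D,E,B,F,A,G] q_used=0 → run D
t=7: queue=[D,E,B,F,A,G,H] q_used=1 → run D
t=8: queue=[E,B,F,A,G,H,D] q_used=0 → run E
t=9: queue=[E,B,F,A,G,H,D] q_used=1 → run E
t=10: queue=[B,F,A,G,H,D,E] q_used=0 → run B
t=11: queue=[B,F,A,G,H,D,E] q_used=1 → run B
t=12: queue=[F,A,G,H,D,E,B] q_used=0 → run F
t=13: queue=[F,A,G,H,D,E,B] q_used=1 → run F
t=14: queue=[A,G,H,D,E,B,F] q_used=0 → run A
t=15: queue=[A,G,H,D,E,B,F] q_used=1 → run A
t=16: queue=[G,H,D,E,B,F,A] q_used=0 → run G
t=17: queue=[G,H,D,E,B,F,A] q_used=1 → run G
t=18: queue=[H,D,E,B,F,A,G] q_used=0 → run H
t=19: queue=[H,D,E,B,F,A,G] q_used=1 → run H
t=20: queue=[D,E,B,F,A,G,H] q_used=0 → run D
t=21: queue=[D,E,B,F,A,G,H] q_used=1 → run D
t=22: queue=[E,B,F,A,G,H,D] q_used=0 → run E
t=23: queue=[B,F,A,G,H,D] q_used=0 → run B
t=24: queue=[F,A,G,H,D] q_used=0 → run F
t=25: queue=[F,A,G,H,D] q_used=1 → run F
t=26: queue=[A,G,H,D,F] q_used=0 → run A
t=27: queue=[G,H,D,F] q_used=0 → run G
t=28: queue=[G,H,D,F] q_used=1 → run G
t=29: queue=[H,D,F] q_used=0 → run H
t=30: queue=[H,D,F] q_used=1 → run H
t=31: queue=[D,F] q_used=0 → run D
t=32: queue=[D,F] q_used=1 → run D
t=33: queue=[F,D] q_used=0 → run F
t=34: queue=[F,D] q_used=1 → run F
t=35: queue=[D,F] q_used=0 → run D
t=36: queue=[F] q_used=0 → run F
t=37: (idle)
t=38: (idle)
t=39: (idle)
t=40: (idle)
t=41: (idle)
t=42: (idle)
t=43: (idle)

context switches = 21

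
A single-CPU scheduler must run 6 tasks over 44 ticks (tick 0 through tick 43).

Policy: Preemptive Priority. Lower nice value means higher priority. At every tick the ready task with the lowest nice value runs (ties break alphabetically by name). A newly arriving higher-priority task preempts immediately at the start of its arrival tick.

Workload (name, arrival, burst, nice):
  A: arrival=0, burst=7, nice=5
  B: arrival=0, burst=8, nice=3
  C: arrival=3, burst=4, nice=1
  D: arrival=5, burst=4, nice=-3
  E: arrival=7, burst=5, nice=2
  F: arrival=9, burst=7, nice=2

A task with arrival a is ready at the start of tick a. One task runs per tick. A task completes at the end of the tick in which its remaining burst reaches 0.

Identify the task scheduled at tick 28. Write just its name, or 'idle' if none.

running at tick 28 = A

t=0: ready={A,B} → run B
t=1: ready={A,B} → run B
t=2: ready={A,B} → run B
t=3: ready={A,B,C} → run C
t=4: ready={A,B,C} → run C
t=5: ready={A,B,C,D} → run D
t=6: ready={A,B,C,D} → run D
t=7: ready={A,B,C,D,E} → run D
t=8: ready={A,B,C,D,E} → run D
t=9: ready={A,B,C,E,F} → run C
t=10: ready={A,B,C,E,F} → run C
t=11: ready={A,B,E,F} → run E
t=12: ready={A,B,E,F} → run E
t=13: ready={A,B,E,F} → run E
t=14: ready={A,B,E,F} → run E
t=15: ready={A,B,E,F} → run E
t=16: ready={A,B,F} → run F
t=17: ready={A,B,F} → run F
t=18: ready={A,B,F} → run F
t=19: ready={A,B,F} → run F
t=20: ready={A,B,F} → run F
t=21: ready={A,B,F} → run F
t=22: ready={A,B,F} → run F
t=23: ready={A,B} → run B
t=24: ready={A,B} → run B
t=25: ready={A,B} → run B
t=26: ready={A,B} → run B
t=27: ready={A,B} → run B
t=28: ready={A} → run A
t=29: ready={A} → run A
t=30: ready={A} → run A
t=31: ready={A} → run A
t=32: ready={A} → run A
t=33: ready={A} → run A
t=34: ready={A} → run A
t=35: (idle)
t=36: (idle)
t=37: (idle)
t=38: (idle)
t=39: (idle)
t=40: (idle)
t=41: (idle)
t=42: (idle)
t=43: (idle)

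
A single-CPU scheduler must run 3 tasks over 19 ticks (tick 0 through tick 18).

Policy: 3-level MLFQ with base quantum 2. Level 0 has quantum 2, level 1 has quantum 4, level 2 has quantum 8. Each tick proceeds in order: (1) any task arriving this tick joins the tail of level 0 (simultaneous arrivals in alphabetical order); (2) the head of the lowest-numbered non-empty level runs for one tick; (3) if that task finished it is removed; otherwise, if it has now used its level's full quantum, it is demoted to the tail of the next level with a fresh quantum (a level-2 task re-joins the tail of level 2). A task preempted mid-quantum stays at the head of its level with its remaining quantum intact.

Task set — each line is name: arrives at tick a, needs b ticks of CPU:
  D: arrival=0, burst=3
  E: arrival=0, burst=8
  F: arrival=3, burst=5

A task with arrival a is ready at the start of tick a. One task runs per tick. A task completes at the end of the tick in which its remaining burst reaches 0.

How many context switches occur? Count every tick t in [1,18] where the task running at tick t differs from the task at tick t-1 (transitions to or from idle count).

context switches = 7

t=0: L0/L1/L2 = DE/-/- → run D
t=1: L0/L1/L2 = DE/-/- → run D
t=2: L0/L1/L2 = E/D/- → run E
t=3: L0/L1/L2 = EF/D/- → run E
t=4: L0/L1/L2 = F/DE/- → run F
t=5: L0/L1/L2 = F/DE/- → run F
t=6: L0/L1/L2 = -/DEF/- → run D
t=7: L0/L1/L2 = -/EF/- → run E
t=8: L0/L1/L2 = -/EF/- → run E
t=9: L0/L1/L2 = -/EF/- → run E
t=10: L0/L1/L2 = -/EF/- → run E
t=11: L0/L1/L2 = -/F/E → run F
t=12: L0/L1/L2 = -/F/E → run F
t=13: L0/L1/L2 = -/F/E → run F
t=14: L0/L1/L2 = -/-/E → run E
t=15: L0/L1/L2 = -/-/E → run E
t=16: (idle)
t=17: (idle)
t=18: (idle)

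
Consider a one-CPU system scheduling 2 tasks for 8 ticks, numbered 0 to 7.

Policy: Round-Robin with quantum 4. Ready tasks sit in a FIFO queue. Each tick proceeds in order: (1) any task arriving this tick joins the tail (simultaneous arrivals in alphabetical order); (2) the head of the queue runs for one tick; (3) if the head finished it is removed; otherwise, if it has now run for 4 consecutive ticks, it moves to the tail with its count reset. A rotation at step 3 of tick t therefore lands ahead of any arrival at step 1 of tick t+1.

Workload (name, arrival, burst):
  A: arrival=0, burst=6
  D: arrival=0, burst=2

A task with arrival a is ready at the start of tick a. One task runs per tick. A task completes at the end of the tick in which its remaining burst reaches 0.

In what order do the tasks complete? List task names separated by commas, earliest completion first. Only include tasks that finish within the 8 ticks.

t=0: queue=[A,D] q_used=0 → run A
t=1: queue=[A,D] q_used=1 → run A
t=2: queue=[A,D] q_used=2 → run A
t=3: queue=[A,D] q_used=3 → run A
t=4: queue=[D,A] q_used=0 → run D
t=5: queue=[D,A] q_used=1 → run D
t=6: queue=[A] q_used=0 → run A
t=7: queue=[A] q_used=1 → run A

completion order = D, A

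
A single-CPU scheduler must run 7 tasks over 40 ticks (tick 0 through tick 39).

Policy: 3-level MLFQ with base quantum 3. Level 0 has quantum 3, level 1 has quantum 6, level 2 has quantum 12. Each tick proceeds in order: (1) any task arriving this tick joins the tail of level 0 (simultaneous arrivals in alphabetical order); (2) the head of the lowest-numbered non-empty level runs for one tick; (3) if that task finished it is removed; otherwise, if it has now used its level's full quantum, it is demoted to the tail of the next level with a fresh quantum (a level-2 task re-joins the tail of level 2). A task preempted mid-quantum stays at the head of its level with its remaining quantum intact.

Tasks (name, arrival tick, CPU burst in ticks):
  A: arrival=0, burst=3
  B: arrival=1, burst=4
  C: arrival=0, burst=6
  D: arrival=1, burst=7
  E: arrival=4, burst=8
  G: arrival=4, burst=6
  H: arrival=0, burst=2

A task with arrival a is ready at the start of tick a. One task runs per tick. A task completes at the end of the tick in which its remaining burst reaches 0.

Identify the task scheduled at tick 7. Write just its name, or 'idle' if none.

t=0: L0/L1/L2 = ACH/-/- → run A
t=1: L0/L1/L2 = ACHBD/-/- → run A
t=2: L0/L1/L2 = ACHBD/-/- → run A
t=3: L0/L1/L2 = CHBD/-/- → run C
t=4: L0/L1/L2 = CHBDEG/-/- → run C
t=5: L0/L1/L2 = CHBDEG/-/- → run C
t=6: L0/L1/L2 = HBDEG/C/- → run H
t=7: L0/L1/L2 = HBDEG/C/- → run H
t=8: L0/L1/L2 = BDEG/C/- → run B
t=9: L0/L1/L2 = BDEG/C/- → run B
t=10: L0/L1/L2 = BDEG/C/- → run B
t=11: L0/L1/L2 = DEG/CB/- → run D
t=12: L0/L1/L2 = DEG/CB/- → run D
t=13: L0/L1/L2 = DEG/CB/- → run D
t=14: L0/L1/L2 = EG/CBD/- → run E
t=15: L0/L1/L2 = EG/CBD/- → run E
t=16: L0/L1/L2 = EG/CBD/- → run E
t=17: L0/L1/L2 = G/CBDE/- → run G
t=18: L0/L1/L2 = G/CBDE/- → run G
t=19: L0/L1/L2 = G/CBDE/- → run G
t=20: L0/L1/L2 = -/CBDEG/- → run C
t=21: L0/L1/L2 = -/CBDEG/- → run C
t=22: L0/L1/L2 = -/CBDEG/- → run C
t=23: L0/L1/L2 = -/BDEG/- → run B
t=24: L0/L1/L2 = -/DEG/- → run D
t=25: L0/L1/L2 = -/DEG/- → run D
t=26: L0/L1/L2 = -/DEG/- → run D
t=27: L0/L1/L2 = -/DEG/- → run D
t=28: L0/L1/L2 = -/EG/- → run E
t=29: L0/L1/L2 = -/EG/- → run E
t=30: L0/L1/L2 = -/EG/- → run E
t=31: L0/L1/L2 = -/EG/- → run E
t=32: L0/L1/L2 = -/EG/- → run E
t=33: L0/L1/L2 = -/G/- → run G
t=34: L0/L1/L2 = -/G/- → run G
t=35: L0/L1/L2 = -/G/- → run G
t=36: (idle)
t=37: (idle)
t=38: (idle)
t=39: (idle)

running at tick 7 = H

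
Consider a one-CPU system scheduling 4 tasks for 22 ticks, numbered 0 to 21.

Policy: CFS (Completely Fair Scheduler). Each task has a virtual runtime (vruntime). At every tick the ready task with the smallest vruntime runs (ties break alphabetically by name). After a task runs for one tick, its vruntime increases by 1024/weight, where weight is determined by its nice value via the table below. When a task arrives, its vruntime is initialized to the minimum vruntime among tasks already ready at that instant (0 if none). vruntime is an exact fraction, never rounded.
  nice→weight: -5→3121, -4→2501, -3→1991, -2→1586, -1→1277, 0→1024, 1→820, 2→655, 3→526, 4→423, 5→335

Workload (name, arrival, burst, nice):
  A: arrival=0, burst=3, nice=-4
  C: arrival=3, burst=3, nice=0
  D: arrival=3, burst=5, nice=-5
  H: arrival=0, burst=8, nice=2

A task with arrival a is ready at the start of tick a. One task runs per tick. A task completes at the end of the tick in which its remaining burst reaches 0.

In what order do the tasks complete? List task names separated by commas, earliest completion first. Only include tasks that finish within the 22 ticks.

t=0: vr[A=0 H=0] → run A
t=1: vr[A=1024/2501 H=0] → run H
t=2: vr[A=1024/2501 H=1024/655] → run A
t=3: vr[A=2048/2501 C=2048/2501 D=2048/2501 H=1024/655] → run A
t=4: vr[C=2048/2501 D=2048/2501 H=1024/655] → run C
t=5: vr[C=4549/2501 D=2048/2501 H=1024/655] → run D
t=6: vr[C=4549/2501 D=8952832/7805621 H=1024/655] → run D
t=7: vr[C=4549/2501 D=11513856/7805621 H=1024/655] → run D
t=8: vr[C=4549/2501 D=14074880/7805621 H=1024/655] → run H
t=9: vr[C=4549/2501 D=14074880/7805621 H=2048/655] → run D
t=10: vr[C=4549/2501 D=16635904/7805621 H=2048/655] → run C
t=11: vr[C=7050/2501 D=16635904/7805621 H=2048/655] → run D
t=12: vr[C=7050/2501 H=2048/655] → run C
t=13: vr[H=2048/655] → run H
t=14: vr[H=3072/655] → run H
t=15: vr[H=4096/655] → run H
t=16: vr[H=1024/131] → run H
t=17: vr[H=6144/655] → run H
t=18: vr[H=7168/655] → run H
t=19: (idle)
t=20: (idle)
t=21: (idle)

completion order = A, D, C, H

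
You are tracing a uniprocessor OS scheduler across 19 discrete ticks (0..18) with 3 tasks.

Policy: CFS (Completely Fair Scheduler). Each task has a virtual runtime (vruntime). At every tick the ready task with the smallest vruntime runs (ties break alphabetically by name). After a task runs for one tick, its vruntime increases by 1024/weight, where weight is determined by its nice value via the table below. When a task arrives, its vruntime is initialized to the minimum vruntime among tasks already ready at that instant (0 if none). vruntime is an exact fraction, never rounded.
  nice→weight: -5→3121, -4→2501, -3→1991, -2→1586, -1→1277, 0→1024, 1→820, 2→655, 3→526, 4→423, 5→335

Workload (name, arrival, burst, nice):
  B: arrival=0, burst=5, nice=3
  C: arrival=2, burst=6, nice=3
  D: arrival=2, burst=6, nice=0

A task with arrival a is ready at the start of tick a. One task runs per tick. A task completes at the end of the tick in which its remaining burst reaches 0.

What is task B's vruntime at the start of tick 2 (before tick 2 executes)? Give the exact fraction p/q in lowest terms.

t=0: vr[B=0] → run B
t=1: vr[B=512/263] → run B
t=2: vr[B=1024/263 C=1024/263 D=1024/263] → run B
t=3: vr[B=1536/263 C=1024/263 D=1024/263] → run C
t=4: vr[B=1536/263 C=1536/263 D=1024/263] → run D
t=5: vr[B=1536/263 C=1536/263 D=1287/263] → run D
t=6: vr[B=1536/263 C=1536/263 D=1550/263] → run B
t=7: vr[B=2048/263 C=1536/263 D=1550/263] → run C
t=8: vr[B=2048/263 C=2048/263 D=1550/263] → run D
t=9: vr[B=2048/263 C=2048/263 D=1813/263] → run D
t=10: vr[B=2048/263 C=2048/263 D=2076/263] → run B
t=11: vr[C=2048/263 D=2076/263] → run C
t=12: vr[C=2560/263 D=2076/263] → run D
t=13: vr[C=2560/263 D=2339/263] → run D
t=14: vr[C=2560/263] → run C
t=15: vr[C=3072/263] → run C
t=16: vr[C=3584/263] → run C
t=17: (idle)
t=18: (idle)

vruntime(B, start of tick 2) = 1024/263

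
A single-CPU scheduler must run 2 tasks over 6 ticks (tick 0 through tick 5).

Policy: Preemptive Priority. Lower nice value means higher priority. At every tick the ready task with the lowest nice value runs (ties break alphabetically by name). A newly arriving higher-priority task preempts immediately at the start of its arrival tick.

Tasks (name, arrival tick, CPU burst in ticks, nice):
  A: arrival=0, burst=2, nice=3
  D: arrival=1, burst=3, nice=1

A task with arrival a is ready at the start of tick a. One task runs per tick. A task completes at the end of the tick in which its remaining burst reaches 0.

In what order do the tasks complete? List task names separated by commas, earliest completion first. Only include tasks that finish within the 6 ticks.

t=0: ready={A} → run A
t=1: ready={A,D} → run D
t=2: ready={A,D} → run D
t=3: ready={A,D} → run D
t=4: ready={A} → run A
t=5: (idle)

completion order = D, A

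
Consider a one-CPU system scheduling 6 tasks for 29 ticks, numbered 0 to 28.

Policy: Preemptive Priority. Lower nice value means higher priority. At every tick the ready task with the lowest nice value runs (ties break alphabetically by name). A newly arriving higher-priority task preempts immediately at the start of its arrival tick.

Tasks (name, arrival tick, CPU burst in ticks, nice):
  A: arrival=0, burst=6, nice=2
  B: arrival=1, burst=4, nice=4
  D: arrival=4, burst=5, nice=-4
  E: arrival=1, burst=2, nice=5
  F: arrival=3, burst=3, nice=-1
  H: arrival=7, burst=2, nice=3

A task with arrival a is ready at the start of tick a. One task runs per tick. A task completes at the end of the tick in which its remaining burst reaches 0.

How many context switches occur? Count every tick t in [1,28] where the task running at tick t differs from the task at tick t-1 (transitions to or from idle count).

context switches = 8

t=0: ready={A} → run A
t=1: ready={A,B,E} → run A
t=2: ready={A,B,E} → run A
t=3: ready={A,B,E,F} → run F
t=4: ready={A,B,D,E,F} → run D
t=5: ready={A,B,D,E,F} → run D
t=6: ready={A,B,D,E,F} → run D
t=7: ready={A,B,D,E,F,H} → run D
t=8: ready={A,B,D,E,F,H} → run D
t=9: ready={A,B,E,F,H} → run F
t=10: ready={A,B,E,F,H} → run F
t=11: ready={A,B,E,H} → run A
t=12: ready={A,B,E,H} → run A
t=13: ready={A,B,E,H} → run A
t=14: ready={B,E,H} → run H
t=15: ready={B,E,H} → run H
t=16: ready={B,E} → run B
t=17: ready={B,E} → run B
t=18: ready={B,E} → run B
t=19: ready={B,E} → run B
t=20: ready={E} → run E
t=21: ready={E} → run E
t=22: (idle)
t=23: (idle)
t=24: (idle)
t=25: (idle)
t=26: (idle)
t=27: (idle)
t=28: (idle)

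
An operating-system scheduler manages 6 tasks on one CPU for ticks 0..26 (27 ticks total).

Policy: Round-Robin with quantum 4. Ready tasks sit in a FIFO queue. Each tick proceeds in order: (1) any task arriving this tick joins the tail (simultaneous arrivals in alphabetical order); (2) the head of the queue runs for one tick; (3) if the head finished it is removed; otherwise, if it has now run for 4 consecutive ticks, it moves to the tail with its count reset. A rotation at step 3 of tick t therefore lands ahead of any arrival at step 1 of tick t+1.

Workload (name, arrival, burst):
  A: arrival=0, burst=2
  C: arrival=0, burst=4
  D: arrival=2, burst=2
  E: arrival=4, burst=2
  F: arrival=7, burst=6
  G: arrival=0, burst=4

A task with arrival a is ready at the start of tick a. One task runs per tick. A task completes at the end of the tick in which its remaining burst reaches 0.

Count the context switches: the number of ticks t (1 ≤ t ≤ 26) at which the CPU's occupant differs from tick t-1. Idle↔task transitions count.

context switches = 6

t=0: queue=[A,C,G] q_used=0 → run A
t=1: queue=[A,C,G] q_used=1 → run A
t=2: queue=[C,G,D] q_used=0 → run C
t=3: queue=[C,G,D] q_used=1 → run C
t=4: queue=[C,G,D,E] q_used=2 → run C
t=5: queue=[C,G,D,E] q_used=3 → run C
t=6: queue=[G,D,E] q_used=0 → run G
t=7: queue=[G,D,E,F] q_used=1 → run G
t=8: queue=[G,D,E,F] q_used=2 → run G
t=9: queue=[G,D,E,F] q_used=3 → run G
t=10: queue=[D,E,F] q_used=0 → run D
t=11: queue=[D,E,F] q_used=1 → run D
t=12: queue=[E,F] q_used=0 → run E
t=13: queue=[E,F] q_used=1 → run E
t=14: queue=[F] q_used=0 → run F
t=15: queue=[F] q_used=1 → run F
t=16: queue=[F] q_used=2 → run F
t=17: queue=[F] q_used=3 → run F
t=18: queue=[F] q_used=0 → run F
t=19: queue=[F] q_used=1 → run F
t=20: (idle)
t=21: (idle)
t=22: (idle)
t=23: (idle)
t=24: (idle)
t=25: (idle)
t=26: (idle)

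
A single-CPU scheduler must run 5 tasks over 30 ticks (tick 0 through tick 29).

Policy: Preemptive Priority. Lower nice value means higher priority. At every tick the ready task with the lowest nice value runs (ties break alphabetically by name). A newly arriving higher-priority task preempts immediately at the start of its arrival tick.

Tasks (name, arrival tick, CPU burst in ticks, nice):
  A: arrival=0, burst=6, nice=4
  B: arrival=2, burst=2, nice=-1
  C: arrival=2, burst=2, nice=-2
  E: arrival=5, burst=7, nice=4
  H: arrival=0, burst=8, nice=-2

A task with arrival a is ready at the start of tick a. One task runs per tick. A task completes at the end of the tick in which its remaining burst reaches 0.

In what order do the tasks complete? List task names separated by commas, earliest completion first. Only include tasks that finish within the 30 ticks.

t=0: ready={A,H} → run H
t=1: ready={A,H} → run H
t=2: ready={A,B,C,H} → run C
t=3: ready={A,B,C,H} → run C
t=4: ready={A,B,H} → run H
t=5: ready={A,B,E,H} → run H
t=6: ready={A,B,E,H} → run H
t=7: ready={A,B,E,H} → run H
t=8: ready={A,B,E,H} → run H
t=9: ready={A,B,E,H} → run H
t=10: ready={A,B,E} → run B
t=11: ready={A,B,E} → run B
t=12: ready={A,E} → run A
t=13: ready={A,E} → run A
t=14: ready={A,E} → run A
t=15: ready={A,E} → run A
t=16: ready={A,E} → run A
t=17: ready={A,E} → run A
t=18: ready={E} → run E
t=19: ready={E} → run E
t=20: ready={E} → run E
t=21: ready={E} → run E
t=22: ready={E} → run E
t=23: ready={E} → run E
t=24: ready={E} → run E
t=25: (idle)
t=26: (idle)
t=27: (idle)
t=28: (idle)
t=29: (idle)

completion order = C, H, B, A, E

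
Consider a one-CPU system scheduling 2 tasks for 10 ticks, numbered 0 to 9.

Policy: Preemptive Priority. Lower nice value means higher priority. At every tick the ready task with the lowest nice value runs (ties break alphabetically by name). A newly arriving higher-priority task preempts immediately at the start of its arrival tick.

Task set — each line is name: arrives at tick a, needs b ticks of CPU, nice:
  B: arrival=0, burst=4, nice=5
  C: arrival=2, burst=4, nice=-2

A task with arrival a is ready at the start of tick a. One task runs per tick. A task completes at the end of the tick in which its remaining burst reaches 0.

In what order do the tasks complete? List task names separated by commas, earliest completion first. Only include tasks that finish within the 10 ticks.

t=0: ready={B} → run B
t=1: ready={B} → run B
t=2: ready={B,C} → run C
t=3: ready={B,C} → run C
t=4: ready={B,C} → run C
t=5: ready={B,C} → run C
t=6: ready={B} → run B
t=7: ready={B} → run B
t=8: (idle)
t=9: (idle)

completion order = C, B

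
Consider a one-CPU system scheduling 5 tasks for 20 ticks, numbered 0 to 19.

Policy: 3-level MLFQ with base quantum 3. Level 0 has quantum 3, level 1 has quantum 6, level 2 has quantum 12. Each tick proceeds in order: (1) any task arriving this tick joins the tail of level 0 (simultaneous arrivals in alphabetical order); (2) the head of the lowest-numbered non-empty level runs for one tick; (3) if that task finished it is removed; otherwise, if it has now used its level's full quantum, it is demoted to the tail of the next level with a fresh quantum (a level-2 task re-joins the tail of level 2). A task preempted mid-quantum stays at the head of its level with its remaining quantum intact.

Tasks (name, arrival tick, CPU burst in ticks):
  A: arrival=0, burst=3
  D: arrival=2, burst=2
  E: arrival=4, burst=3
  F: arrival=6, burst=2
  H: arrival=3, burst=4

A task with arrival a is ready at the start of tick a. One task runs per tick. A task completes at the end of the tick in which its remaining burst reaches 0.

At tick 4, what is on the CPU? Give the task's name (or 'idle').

t=0: L0/L1/L2 = A/-/- → run A
t=1: L0/L1/L2 = A/-/- → run A
t=2: L0/L1/L2 = AD/-/- → run A
t=3: L0/L1/L2 = DH/-/- → run D
t=4: L0/L1/L2 = DHE/-/- → run D
t=5: L0/L1/L2 = HE/-/- → run H
t=6: L0/L1/L2 = HEF/-/- → run H
t=7: L0/L1/L2 = HEF/-/- → run H
t=8: L0/L1/L2 = EF/H/- → run E
t=9: L0/L1/L2 = EF/H/- → run E
t=10: L0/L1/L2 = EF/H/- → run E
t=11: L0/L1/L2 = F/H/- → run F
t=12: L0/L1/L2 = F/H/- → run F
t=13: L0/L1/L2 = -/H/- → run H
t=14: (idle)
t=15: (idle)
t=16: (idle)
t=17: (idle)
t=18: (idle)
t=19: (idle)

running at tick 4 = D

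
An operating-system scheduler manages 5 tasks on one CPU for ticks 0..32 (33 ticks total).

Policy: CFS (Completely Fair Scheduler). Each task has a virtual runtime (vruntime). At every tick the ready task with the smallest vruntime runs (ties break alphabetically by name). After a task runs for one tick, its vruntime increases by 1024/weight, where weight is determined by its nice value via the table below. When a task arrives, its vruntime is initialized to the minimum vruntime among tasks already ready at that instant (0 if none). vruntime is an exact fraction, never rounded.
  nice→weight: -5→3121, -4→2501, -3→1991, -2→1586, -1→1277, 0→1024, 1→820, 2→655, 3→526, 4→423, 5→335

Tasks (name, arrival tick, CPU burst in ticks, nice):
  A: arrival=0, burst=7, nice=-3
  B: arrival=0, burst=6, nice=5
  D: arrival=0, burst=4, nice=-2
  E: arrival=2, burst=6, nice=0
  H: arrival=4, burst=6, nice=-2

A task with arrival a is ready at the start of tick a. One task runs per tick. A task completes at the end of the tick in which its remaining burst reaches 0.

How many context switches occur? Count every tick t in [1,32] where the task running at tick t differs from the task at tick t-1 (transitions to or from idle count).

context switches = 24

t=0: vr[A=0 B=0 D=0] → run A
t=1: vr[A=1024/1991 B=0 D=0] → run B
t=2: vr[A=1024/1991 B=1024/335 D=0 E=0] → run D
t=3: vr[A=1024/1991 B=1024/335 D=512/793 E=0] → run E
t=4: vr[A=1024/1991 B=1024/335 D=512/793 E=1 H=1024/1991] → run A
t=5: vr[A=2048/1991 B=1024/335 D=512/793 E=1 H=1024/1991] → run H
t=6: vr[A=2048/1991 B=1024/335 D=512/793 E=1 H=1831424/1578863] → run D
t=7: vr[A=2048/1991 B=1024/335 D=1024/793 E=1 H=1831424/1578863] → run E
t=8: vr[A=2048/1991 B=1024/335 D=1024/793 E=2 H=1831424/1578863] → run A
t=9: vr[A=3072/1991 B=1024/335 D=1024/793 E=2 H=1831424/1578863] → run H
t=10: vr[A=3072/1991 B=1024/335 D=1024/793 E=2 H=2850816/1578863] → run D
t=11: vr[A=3072/1991 B=1024/335 D=1536/793 E=2 H=2850816/1578863] → run A
t=12: vr[A=4096/1991 B=1024/335 D=1536/793 E=2 H=2850816/1578863] → run H
t=13: vr[A=4096/1991 B=1024/335 D=1536/793 E=2 H=3870208/1578863] → run D
t=14: vr[A=4096/1991 B=1024/335 E=2 H=3870208/1578863] → run E
t=15: vr[A=4096/1991 B=1024/335 E=3 H=3870208/1578863] → run A
t=16: vr[A=5120/1991 B=1024/335 E=3 H=3870208/1578863] → run H
t=17: vr[A=5120/1991 B=1024/335 E=3 H=4889600/1578863] → run A
t=18: vr[A=6144/1991 B=1024/335 E=3 H=4889600/1578863] → run E
t=19: vr[A=6144/1991 B=1024/335 E=4 H=4889600/1578863] → run B
t=20: vr[A=6144/1991 B=2048/335 E=4 H=4889600/1578863] → run A
t=21: vr[B=2048/335 E=4 H=4889600/1578863] → run H
t=22: vr[B=2048/335 E=4 H=5908992/1578863] → run H
t=23: vr[B=2048/335 E=4] → run E
t=24: vr[B=2048/335 E=5] → run E
t=25: vr[B=2048/335] → run B
t=26: vr[B=3072/335] → run B
t=27: vr[B=4096/335] → run B
t=28: vr[B=1024/67] → run B
t=29: (idle)
t=30: (idle)
t=31: (idle)
t=32: (idle)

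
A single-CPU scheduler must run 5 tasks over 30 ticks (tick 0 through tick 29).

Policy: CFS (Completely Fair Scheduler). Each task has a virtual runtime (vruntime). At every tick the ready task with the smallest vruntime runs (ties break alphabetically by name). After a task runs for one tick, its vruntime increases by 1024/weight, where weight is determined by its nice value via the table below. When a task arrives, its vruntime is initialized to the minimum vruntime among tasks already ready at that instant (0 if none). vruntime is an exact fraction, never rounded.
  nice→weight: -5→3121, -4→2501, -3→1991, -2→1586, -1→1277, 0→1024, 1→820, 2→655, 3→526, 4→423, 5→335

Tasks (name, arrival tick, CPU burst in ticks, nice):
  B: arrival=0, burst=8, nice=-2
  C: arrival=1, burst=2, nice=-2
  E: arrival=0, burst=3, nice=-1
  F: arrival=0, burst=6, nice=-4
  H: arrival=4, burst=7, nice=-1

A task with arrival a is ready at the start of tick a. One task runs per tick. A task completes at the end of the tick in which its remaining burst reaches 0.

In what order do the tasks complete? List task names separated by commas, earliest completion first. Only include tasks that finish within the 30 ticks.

t=0: vr[B=0 E=0 F=0] → run B
t=1: vr[B=512/793 C=0 E=0 F=0] → run C
t=2: vr[B=512/793 C=512/793 E=0 F=0] → run E
t=3: vr[B=512/793 C=512/793 E=1024/1277 F=0] → run F
t=4: vr[B=512/793 C=512/793 E=1024/1277 F=1024/2501 H=1024/2501] → run F
t=5: vr[B=512/793 C=512/793 E=1024/1277 F=2048/2501 H=1024/2501] → run H
t=6: vr[B=512/793 C=512/793 E=1024/1277 F=2048/2501 H=3868672/3193777] → run B
t=7: vr[B=1024/793 C=512/793 E=1024/1277 F=2048/2501 H=3868672/3193777] → run C
t=8: vr[B=1024/793 E=1024/1277 F=2048/2501 H=3868672/3193777] → run E
t=9: vr[B=1024/793 E=2048/1277 F=2048/2501 H=3868672/3193777] → run F
t=10: vr[B=1024/793 E=2048/1277 F=3072/2501 H=3868672/3193777] → run H
t=11: vr[B=1024/793 E=2048/1277 F=3072/2501 H=6429696/3193777] → run F
t=12: vr[B=1024/793 E=2048/1277 F=4096/2501 H=6429696/3193777] → run B
t=13: vr[B=1536/793 E=2048/1277 F=4096/2501 H=6429696/3193777] → run E
t=14: vr[B=1536/793 F=4096/2501 H=6429696/3193777] → run F
t=15: vr[B=1536/793 F=5120/2501 H=6429696/3193777] → run B
t=16: vr[B=2048/793 F=5120/2501 H=6429696/3193777] → run H
t=17: vr[B=2048/793 F=5120/2501 H=8990720/3193777] → run F
t=18: vr[B=2048/793 H=8990720/3193777] → run B
t=19: vr[B=2560/793 H=8990720/3193777] → run H
t=20: vr[B=2560/793 H=11551744/3193777] → run B
t=21: vr[B=3072/793 H=11551744/3193777] → run H
t=22: vr[B=3072/793 H=14112768/3193777] → run B
t=23: vr[B=3584/793 H=14112768/3193777] → run H
t=24: vr[B=3584/793 H=16673792/3193777] → run B
t=25: vr[H=16673792/3193777] → run H
t=26: (idle)
t=27: (idle)
t=28: (idle)
t=29: (idle)

completion order = C, E, F, B, H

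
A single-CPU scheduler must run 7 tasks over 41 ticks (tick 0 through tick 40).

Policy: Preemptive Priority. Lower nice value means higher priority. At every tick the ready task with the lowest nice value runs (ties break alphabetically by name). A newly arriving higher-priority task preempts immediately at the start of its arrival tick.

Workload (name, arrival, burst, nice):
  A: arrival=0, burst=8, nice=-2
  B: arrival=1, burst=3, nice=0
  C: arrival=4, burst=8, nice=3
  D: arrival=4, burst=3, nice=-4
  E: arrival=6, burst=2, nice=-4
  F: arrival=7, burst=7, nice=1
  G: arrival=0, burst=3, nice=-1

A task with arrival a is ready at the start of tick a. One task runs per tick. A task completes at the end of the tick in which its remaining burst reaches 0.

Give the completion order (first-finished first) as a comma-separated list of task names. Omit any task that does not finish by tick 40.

completion order = D, E, A, G, B, F, C

t=0: ready={A,G} → run A
t=1: ready={A,B,G} → run A
t=2: ready={A,B,G} → run A
t=3: ready={A,B,G} → run A
t=4: ready={A,B,C,D,G} → run D
t=5: ready={A,B,C,D,G} → run D
t=6: ready={A,B,C,D,E,G} → run D
t=7: ready={A,B,C,E,F,G} → run E
t=8: ready={A,B,C,E,F,G} → run E
t=9: ready={A,B,C,F,G} → run A
t=10: ready={A,B,C,F,G} → run A
t=11: ready={A,B,C,F,G} → run A
t=12: ready={A,B,C,F,G} → run A
t=13: ready={B,C,F,G} → run G
t=14: ready={B,C,F,G} → run G
t=15: ready={B,C,F,G} → run G
t=16: ready={B,C,F} → run B
t=17: ready={B,C,F} → run B
t=18: ready={B,C,F} → run B
t=19: ready={C,F} → run F
t=20: ready={C,F} → run F
t=21: ready={C,F} → run F
t=22: ready={C,F} → run F
t=23: ready={C,F} → run F
t=24: ready={C,F} → run F
t=25: ready={C,F} → run F
t=26: ready={C} → run C
t=27: ready={C} → run C
t=28: ready={C} → run C
t=29: ready={C} → run C
t=30: ready={C} → run C
t=31: ready={C} → run C
t=32: ready={C} → run C
t=33: ready={C} → run C
t=34: (idle)
t=35: (idle)
t=36: (idle)
t=37: (idle)
t=38: (idle)
t=39: (idle)
t=40: (idle)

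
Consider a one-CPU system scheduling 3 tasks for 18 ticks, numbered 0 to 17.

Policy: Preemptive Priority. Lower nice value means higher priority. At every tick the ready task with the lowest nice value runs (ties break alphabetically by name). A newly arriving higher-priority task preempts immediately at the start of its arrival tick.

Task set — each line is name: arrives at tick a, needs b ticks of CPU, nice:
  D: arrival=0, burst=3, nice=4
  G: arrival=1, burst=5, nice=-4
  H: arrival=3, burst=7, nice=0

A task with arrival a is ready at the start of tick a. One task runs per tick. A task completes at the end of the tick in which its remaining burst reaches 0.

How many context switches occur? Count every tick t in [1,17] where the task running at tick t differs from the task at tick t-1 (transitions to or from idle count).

t=0: ready={D} → run D
t=1: ready={D,G} → run G
t=2: ready={D,G} → run G
t=3: ready={D,G,H} → run G
t=4: ready={D,G,H} → run G
t=5: ready={D,G,H} → run G
t=6: ready={D,H} → run H
t=7: ready={D,H} → run H
t=8: ready={D,H} → run H
t=9: ready={D,H} → run H
t=10: ready={D,H} → run H
t=11: ready={D,H} → run H
t=12: ready={D,H} → run H
t=13: ready={D} → run D
t=14: ready={D} → run D
t=15: (idle)
t=16: (idle)
t=17: (idle)

context switches = 4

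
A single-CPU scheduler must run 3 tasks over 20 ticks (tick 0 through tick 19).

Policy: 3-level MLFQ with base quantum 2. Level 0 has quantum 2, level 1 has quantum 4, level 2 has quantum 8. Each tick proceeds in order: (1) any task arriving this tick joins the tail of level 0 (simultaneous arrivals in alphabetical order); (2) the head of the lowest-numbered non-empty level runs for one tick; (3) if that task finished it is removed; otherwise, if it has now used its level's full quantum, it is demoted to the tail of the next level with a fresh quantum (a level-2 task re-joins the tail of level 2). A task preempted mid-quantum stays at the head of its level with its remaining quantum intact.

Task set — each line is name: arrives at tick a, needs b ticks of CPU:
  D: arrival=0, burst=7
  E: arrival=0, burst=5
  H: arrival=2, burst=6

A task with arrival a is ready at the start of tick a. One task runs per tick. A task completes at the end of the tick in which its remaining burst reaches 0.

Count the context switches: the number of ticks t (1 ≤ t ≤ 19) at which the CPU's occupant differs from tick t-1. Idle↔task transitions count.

context switches = 7

t=0: L0/L1/L2 = DE/-/- → run D
t=1: L0/L1/L2 = DE/-/- → run D
t=2: L0/L1/L2 = EH/D/- → run E
t=3: L0/L1/L2 = EH/D/- → run E
t=4: L0/L1/L2 = H/DE/- → run H
t=5: L0/L1/L2 = H/DE/- → run H
t=6: L0/L1/L2 = -/DEH/- → run D
t=7: L0/L1/L2 = -/DEH/- → run D
t=8: L0/L1/L2 = -/DEH/- → run D
t=9: L0/L1/L2 = -/DEH/- → run D
t=10: L0/L1/L2 = -/EH/D → run E
t=11: L0/L1/L2 = -/EH/D → run E
t=12: L0/L1/L2 = -/EH/D → run E
t=13: L0/L1/L2 = -/H/D → run H
t=14: L0/L1/L2 = -/H/D → run H
t=15: L0/L1/L2 = -/H/D → run H
t=16: L0/L1/L2 = -/H/D → run H
t=17: L0/L1/L2 = -/-/D → run D
t=18: (idle)
t=19: (idle)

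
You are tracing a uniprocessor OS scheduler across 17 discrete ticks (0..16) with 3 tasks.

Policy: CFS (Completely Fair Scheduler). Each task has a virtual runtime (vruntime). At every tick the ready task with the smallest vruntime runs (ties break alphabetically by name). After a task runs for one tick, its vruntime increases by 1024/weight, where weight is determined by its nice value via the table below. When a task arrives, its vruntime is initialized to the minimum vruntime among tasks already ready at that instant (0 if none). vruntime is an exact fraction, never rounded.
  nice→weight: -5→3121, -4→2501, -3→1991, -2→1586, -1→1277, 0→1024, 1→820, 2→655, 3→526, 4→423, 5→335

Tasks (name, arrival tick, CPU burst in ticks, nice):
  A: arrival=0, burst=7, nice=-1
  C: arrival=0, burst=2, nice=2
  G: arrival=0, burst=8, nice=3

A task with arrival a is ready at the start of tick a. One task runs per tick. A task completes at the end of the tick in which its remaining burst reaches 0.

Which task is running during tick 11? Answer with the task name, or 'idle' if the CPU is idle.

running at tick 11 = A

t=0: vr[A=0 C=0 G=0] → run A
t=1: vr[A=1024/1277 C=0 G=0] → run C
t=2: vr[A=1024/1277 C=1024/655 G=0] → run G
t=3: vr[A=1024/1277 C=1024/655 G=512/263] → run A
t=4: vr[A=2048/1277 C=1024/655 G=512/263] → run C
t=5: vr[A=2048/1277 G=512/263] → run A
t=6: vr[A=3072/1277 G=512/263] → run G
t=7: vr[A=3072/1277 G=1024/263] → run A
t=8: vr[A=4096/1277 G=1024/263] → run A
t=9: vr[A=5120/1277 G=1024/263] → run G
t=10: vr[A=5120/1277 G=1536/263] → run A
t=11: vr[A=6144/1277 G=1536/263] → run A
t=12: vr[G=1536/263] → run G
t=13: vr[G=2048/263] → run G
t=14: vr[G=2560/263] → run G
t=15: vr[G=3072/263] → run G
t=16: vr[G=3584/263] → run G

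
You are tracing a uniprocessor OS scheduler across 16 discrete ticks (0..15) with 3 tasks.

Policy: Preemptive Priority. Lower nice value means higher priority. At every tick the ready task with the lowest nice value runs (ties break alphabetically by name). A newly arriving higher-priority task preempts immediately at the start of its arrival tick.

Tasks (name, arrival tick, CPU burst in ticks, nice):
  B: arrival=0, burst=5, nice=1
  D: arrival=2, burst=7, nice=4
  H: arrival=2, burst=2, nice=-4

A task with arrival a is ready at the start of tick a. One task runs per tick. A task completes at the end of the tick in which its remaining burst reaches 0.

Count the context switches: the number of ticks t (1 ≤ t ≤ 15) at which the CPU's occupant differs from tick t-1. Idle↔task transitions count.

context switches = 4

t=0: ready={B} → run B
t=1: ready={B} → run B
t=2: ready={B,D,H} → run H
t=3: ready={B,D,H} → run H
t=4: ready={B,D} → run B
t=5: ready={B,D} → run B
t=6: ready={B,D} → run B
t=7: ready={D} → run D
t=8: ready={D} → run D
t=9: ready={D} → run D
t=10: ready={D} → run D
t=11: ready={D} → run D
t=12: ready={D} → run D
t=13: ready={D} → run D
t=14: (idle)
t=15: (idle)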